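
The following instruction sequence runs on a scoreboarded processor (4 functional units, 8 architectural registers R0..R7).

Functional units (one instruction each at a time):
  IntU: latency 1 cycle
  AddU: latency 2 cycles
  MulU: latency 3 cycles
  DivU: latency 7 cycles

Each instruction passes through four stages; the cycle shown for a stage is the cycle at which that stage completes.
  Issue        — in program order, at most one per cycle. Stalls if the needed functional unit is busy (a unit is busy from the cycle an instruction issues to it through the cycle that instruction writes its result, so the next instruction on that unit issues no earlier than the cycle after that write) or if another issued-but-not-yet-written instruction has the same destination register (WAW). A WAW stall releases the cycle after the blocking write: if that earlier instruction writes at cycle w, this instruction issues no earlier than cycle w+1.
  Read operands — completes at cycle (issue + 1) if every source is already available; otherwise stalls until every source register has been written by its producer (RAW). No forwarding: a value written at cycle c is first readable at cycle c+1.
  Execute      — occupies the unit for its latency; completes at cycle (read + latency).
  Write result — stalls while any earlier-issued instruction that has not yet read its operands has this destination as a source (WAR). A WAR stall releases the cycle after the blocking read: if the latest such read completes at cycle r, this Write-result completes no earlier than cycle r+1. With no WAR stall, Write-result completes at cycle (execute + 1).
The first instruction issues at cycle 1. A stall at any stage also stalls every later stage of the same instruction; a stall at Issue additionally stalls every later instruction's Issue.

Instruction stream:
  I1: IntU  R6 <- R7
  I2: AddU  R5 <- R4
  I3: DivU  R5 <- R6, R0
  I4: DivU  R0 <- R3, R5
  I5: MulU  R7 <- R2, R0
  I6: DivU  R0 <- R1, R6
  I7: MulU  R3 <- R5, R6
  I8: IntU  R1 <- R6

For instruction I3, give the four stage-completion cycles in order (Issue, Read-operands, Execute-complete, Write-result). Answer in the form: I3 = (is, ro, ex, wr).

I3 = (7, 8, 15, 16)

c1: I1→IntU
c2: I1 RO; I2→AddU
c3: I1 EX; I2 RO
c4: I1 WR R6
c5: I2 EX
c6: I2 WR R5
c7: I3→DivU
c8: I3 RO
c15: I3 EX
c16: I3 WR R5
c17: I4→DivU
c18: I4 RO; I5→MulU
c25: I4 EX
c26: I4 WR R0
c27: I5 RO; I6→DivU
c28: I6 RO
c30: I5 EX
c31: I5 WR R7
c32: I7→MulU
c33: I7 RO; I8→IntU
c34: I8 RO
c35: I6 EX; I8 EX
c36: I6 WR R0; I7 EX; I8 WR R1
c37: I7 WR R3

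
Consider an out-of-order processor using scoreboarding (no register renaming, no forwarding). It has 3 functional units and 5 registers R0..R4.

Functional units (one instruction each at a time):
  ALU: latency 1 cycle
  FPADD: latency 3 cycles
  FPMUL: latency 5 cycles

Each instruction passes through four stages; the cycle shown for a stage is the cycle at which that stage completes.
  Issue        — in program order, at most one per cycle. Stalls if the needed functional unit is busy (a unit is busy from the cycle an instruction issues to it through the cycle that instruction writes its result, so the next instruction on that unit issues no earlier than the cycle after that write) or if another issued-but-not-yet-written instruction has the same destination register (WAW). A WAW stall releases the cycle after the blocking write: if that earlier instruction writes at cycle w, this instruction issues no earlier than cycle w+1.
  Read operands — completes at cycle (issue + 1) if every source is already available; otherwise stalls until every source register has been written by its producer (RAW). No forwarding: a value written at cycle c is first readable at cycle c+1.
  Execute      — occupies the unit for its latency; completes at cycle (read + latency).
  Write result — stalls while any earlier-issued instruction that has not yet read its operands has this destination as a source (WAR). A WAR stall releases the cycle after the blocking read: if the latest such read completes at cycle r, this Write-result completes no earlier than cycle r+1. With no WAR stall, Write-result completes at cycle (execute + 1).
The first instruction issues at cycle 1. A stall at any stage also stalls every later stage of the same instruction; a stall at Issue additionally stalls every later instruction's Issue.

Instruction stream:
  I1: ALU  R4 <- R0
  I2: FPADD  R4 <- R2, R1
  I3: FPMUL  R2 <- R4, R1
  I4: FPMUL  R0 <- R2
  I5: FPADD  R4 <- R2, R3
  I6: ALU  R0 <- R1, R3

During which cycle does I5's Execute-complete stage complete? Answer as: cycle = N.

cycle = 23

c1: I1 issues→ALU
c2: I1 reads
c3: I1 exec-done
c4: I1 writes R4
c5: I2 issues→FPADD
c6: I2 reads · I3 issues→FPMUL
c9: I2 exec-done
c10: I2 writes R4
c11: I3 reads
c16: I3 exec-done
c17: I3 writes R2
c18: I4 issues→FPMUL
c19: I4 reads · I5 issues→FPADD
c20: I5 reads
c23: I5 exec-done
c24: I4 exec-done · I5 writes R4
c25: I4 writes R0
c26: I6 issues→ALU
c27: I6 reads
c28: I6 exec-done
c29: I6 writes R0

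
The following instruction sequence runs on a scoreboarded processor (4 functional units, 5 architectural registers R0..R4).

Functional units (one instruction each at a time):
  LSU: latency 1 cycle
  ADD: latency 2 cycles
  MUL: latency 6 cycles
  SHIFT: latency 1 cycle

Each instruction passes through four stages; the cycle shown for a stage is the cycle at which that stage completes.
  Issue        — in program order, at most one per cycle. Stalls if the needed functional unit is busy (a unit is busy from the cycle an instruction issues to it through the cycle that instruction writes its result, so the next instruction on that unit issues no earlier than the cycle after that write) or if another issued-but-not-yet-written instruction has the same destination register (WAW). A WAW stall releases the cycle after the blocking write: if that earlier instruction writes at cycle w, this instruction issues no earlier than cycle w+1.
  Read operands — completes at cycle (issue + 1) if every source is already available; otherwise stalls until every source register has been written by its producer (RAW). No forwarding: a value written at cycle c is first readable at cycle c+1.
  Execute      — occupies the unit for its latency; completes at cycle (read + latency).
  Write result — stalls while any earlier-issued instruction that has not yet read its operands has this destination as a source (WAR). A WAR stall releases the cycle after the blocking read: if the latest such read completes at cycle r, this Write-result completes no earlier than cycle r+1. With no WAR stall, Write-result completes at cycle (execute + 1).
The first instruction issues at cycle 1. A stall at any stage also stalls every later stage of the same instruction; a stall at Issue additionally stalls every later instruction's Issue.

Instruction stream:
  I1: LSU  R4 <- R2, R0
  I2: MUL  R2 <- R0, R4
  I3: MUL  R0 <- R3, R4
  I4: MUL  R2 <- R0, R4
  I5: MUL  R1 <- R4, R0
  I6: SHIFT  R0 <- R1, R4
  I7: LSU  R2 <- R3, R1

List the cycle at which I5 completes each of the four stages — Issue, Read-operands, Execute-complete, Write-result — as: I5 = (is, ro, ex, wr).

c1: I1 dispatched to LSU
c2: I1 operands ready · I2 dispatched to MUL
c3: I1 complete
c4: R4←I1
c5: I2 operands ready
c11: I2 complete
c12: R2←I2
c13: I3 dispatched to MUL
c14: I3 operands ready
c20: I3 complete
c21: R0←I3
c22: I4 dispatched to MUL
c23: I4 operands ready
c29: I4 complete
c30: R2←I4
c31: I5 dispatched to MUL
c32: I5 operands ready · I6 dispatched to SHIFT
c33: I7 dispatched to LSU
c38: I5 complete
c39: R1←I5
c40: I6 operands ready · I7 operands ready
c41: I6 complete · I7 complete
c42: R0←I6 · R2←I7

I5 = (31, 32, 38, 39)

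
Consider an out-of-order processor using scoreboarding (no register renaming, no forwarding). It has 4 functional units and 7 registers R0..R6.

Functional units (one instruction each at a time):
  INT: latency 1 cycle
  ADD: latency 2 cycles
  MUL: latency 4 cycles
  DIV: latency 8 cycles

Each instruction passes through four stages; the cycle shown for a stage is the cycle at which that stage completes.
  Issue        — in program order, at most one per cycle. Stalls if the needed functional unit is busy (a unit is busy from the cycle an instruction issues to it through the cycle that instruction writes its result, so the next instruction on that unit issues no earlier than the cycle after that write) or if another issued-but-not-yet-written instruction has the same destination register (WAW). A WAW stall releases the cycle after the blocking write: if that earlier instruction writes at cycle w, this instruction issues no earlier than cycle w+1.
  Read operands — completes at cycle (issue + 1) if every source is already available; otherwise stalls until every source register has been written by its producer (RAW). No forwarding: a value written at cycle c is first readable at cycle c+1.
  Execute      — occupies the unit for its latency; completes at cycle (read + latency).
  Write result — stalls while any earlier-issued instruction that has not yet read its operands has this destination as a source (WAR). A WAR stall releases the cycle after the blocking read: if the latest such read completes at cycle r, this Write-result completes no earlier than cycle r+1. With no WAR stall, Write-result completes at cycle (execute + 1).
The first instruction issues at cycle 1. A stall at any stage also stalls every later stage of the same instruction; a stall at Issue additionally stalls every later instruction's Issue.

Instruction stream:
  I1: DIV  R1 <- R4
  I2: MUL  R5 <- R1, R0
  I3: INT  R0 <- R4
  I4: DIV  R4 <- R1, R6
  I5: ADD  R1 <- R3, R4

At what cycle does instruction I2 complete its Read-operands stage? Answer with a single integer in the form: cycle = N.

  I1 | 1 | 2 | 10 | 11
  I2 | 2 | 12 | 16 | 17   RAW R1: wait I1 write@11
  I3 | 3 | 4 | 5 | 13   WAR R0: wait I2 read@12
  I4 | 12 | 13 | 21 | 22   struct: DIV busy until I1 writes@11
  I5 | 13 | 23 | 25 | 26   RAW R4: wait I4 write@22

cycle = 12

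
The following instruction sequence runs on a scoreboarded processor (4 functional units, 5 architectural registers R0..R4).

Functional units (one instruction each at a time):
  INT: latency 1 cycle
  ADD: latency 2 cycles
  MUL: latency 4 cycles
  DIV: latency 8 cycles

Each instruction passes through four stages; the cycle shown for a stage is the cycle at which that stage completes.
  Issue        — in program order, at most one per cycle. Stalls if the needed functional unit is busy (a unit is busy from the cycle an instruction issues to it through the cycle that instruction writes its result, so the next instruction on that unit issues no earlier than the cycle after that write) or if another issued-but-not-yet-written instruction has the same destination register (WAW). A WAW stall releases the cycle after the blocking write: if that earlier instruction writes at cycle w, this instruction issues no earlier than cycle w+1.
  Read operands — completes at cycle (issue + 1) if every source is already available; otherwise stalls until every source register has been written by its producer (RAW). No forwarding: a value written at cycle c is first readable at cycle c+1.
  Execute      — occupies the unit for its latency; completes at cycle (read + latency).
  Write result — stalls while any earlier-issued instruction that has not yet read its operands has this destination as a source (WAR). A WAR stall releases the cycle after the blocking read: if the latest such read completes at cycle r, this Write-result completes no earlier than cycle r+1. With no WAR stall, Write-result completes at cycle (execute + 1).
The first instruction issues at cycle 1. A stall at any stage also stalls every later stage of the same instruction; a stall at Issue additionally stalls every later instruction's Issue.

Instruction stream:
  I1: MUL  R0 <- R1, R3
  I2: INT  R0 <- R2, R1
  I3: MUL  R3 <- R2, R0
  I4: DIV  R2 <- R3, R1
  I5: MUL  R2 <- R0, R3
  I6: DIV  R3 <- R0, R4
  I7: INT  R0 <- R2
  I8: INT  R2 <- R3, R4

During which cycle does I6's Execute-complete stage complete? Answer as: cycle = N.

cycle = 38

I1 -> (1, 2, 6, 7)
I2 -> (8, 9, 10, 11)  // WAW R0: wait I1 write@7
I3 -> (9, 12, 16, 17)  // RAW R0: wait I2 write@11
I4 -> (10, 18, 26, 27)  // RAW R3: wait I3 write@17
I5 -> (28, 29, 33, 34)  // WAW R2: wait I4 write@27
I6 -> (29, 30, 38, 39)
I7 -> (30, 35, 36, 37)  // RAW R2: wait I5 write@34
I8 -> (38, 40, 41, 42)  // struct: INT busy until I7 writes@37, RAW R3: wait I6 write@39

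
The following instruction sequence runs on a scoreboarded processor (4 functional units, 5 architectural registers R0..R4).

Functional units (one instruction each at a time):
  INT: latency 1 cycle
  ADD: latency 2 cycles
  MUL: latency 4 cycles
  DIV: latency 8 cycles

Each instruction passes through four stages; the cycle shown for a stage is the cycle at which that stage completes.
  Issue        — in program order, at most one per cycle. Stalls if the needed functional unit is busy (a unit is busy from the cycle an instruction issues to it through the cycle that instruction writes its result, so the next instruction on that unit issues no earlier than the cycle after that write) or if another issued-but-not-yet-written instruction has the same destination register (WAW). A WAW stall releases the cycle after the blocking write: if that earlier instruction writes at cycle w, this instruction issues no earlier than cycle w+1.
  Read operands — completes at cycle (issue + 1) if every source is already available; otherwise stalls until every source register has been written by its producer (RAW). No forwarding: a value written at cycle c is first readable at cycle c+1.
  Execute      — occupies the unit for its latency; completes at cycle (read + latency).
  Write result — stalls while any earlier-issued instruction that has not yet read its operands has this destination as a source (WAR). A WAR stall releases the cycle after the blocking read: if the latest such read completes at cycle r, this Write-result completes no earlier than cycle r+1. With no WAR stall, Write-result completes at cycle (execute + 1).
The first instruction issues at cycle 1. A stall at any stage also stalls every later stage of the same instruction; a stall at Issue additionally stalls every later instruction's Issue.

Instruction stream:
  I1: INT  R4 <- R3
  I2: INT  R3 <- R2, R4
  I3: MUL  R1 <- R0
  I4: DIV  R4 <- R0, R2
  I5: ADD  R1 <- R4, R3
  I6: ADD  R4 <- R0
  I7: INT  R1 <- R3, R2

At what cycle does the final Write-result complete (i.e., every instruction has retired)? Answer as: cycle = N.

1) issue 1, read 2, done 3, write 4
2) issue 5, read 6, done 7, write 8  <struct: INT busy until I1 writes@4>
3) issue 6, read 7, done 11, write 12
4) issue 7, read 8, done 16, write 17
5) issue 13, read 18, done 20, write 21  <WAW R1: wait I3 write@12 / RAW R4: wait I4 write@17>
6) issue 22, read 23, done 25, write 26  <struct: ADD busy until I5 writes@21>
7) issue 23, read 24, done 25, write 26

cycle = 26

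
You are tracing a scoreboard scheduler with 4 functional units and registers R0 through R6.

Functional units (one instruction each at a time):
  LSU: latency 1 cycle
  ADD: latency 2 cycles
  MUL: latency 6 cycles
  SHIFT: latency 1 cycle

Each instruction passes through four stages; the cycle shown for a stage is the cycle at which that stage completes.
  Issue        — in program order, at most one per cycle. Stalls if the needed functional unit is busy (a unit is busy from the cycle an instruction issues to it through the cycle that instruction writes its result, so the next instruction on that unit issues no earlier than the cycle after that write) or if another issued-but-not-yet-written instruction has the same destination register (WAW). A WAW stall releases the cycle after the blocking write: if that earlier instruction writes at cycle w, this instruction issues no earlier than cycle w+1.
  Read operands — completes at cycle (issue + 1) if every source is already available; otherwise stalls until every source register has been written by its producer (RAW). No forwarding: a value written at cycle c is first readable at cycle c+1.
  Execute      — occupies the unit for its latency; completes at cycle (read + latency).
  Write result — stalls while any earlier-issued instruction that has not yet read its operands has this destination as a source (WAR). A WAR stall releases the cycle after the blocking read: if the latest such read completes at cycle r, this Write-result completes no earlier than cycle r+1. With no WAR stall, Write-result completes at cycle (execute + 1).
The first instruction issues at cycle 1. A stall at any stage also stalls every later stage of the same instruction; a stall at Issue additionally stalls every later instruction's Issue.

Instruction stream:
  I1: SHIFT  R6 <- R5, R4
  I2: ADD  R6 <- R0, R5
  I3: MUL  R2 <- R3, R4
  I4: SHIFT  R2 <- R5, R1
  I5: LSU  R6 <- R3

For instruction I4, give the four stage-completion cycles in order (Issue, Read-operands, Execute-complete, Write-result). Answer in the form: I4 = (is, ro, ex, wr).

I1  is:1  ro:2  ex:3  wr:4
I2  is:5  ro:6  ex:8  wr:9  — WAW R6: wait I1 write@4
I3  is:6  ro:7  ex:13  wr:14
I4  is:15  ro:16  ex:17  wr:18  — WAW R2: wait I3 write@14
I5  is:16  ro:17  ex:18  wr:19

I4 = (15, 16, 17, 18)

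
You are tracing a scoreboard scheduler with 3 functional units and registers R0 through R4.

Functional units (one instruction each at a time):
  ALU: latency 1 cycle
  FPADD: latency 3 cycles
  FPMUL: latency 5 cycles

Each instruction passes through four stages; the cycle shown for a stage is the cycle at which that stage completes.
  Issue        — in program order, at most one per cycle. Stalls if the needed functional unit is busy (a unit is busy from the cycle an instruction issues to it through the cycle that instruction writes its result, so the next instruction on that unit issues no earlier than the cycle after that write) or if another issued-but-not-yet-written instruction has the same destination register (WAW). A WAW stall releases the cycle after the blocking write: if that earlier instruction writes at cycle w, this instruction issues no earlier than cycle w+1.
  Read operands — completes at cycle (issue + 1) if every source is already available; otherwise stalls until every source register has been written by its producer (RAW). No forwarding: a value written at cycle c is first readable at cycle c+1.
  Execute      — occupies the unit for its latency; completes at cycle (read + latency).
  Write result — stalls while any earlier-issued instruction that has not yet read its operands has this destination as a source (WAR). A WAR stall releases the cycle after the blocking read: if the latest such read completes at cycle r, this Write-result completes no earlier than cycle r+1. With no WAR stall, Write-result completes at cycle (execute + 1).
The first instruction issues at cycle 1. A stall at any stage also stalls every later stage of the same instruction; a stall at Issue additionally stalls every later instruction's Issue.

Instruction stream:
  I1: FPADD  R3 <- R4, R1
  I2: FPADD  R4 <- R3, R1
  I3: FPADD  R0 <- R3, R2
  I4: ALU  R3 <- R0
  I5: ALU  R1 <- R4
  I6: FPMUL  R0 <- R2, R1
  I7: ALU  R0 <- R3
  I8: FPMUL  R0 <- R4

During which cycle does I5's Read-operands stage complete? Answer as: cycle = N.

1) issue 1, read 2, done 5, write 6
2) issue 7, read 8, done 11, write 12  <struct: FPADD busy until I1 writes@6>
3) issue 13, read 14, done 17, write 18  <struct: FPADD busy until I2 writes@12>
4) issue 14, read 19, done 20, write 21  <RAW R0: wait I3 write@18>
5) issue 22, read 23, done 24, write 25  <struct: ALU busy until I4 writes@21>
6) issue 23, read 26, done 31, write 32  <RAW R1: wait I5 write@25>
7) issue 33, read 34, done 35, write 36  <WAW R0: wait I6 write@32>
8) issue 37, read 38, done 43, write 44  <WAW R0: wait I7 write@36>

cycle = 23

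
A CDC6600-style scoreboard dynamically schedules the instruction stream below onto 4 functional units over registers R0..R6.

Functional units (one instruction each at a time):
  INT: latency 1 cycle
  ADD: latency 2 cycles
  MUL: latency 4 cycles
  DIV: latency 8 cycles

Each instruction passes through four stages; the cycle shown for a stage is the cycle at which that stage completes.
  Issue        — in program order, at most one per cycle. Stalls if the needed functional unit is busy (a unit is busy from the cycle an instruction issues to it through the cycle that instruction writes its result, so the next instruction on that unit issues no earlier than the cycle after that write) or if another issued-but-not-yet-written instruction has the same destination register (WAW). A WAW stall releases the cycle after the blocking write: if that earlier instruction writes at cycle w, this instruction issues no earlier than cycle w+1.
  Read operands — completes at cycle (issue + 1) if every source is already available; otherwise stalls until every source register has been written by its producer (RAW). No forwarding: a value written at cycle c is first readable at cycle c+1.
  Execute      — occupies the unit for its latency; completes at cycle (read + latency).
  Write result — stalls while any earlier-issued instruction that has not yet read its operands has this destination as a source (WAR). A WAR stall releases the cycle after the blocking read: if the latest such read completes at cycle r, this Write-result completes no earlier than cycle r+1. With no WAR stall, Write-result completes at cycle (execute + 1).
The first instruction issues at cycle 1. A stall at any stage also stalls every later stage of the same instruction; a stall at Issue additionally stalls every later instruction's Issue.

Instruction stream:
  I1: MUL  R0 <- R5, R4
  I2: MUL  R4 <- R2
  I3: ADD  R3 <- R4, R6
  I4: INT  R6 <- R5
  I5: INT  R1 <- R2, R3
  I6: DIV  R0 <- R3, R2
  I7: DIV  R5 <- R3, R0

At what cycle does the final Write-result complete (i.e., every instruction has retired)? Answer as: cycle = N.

cycle = 39

[1] I1 dispatched to MUL
[2] I1 operands ready
[6] I1 complete
[7] R0←I1
[8] I2 dispatched to MUL
[9] I2 operands ready · I3 dispatched to ADD
[10] I4 dispatched to INT
[11] I4 operands ready
[12] I4 complete
[13] I2 complete
[14] R4←I2
[15] I3 operands ready
[16] R6←I4
[17] I3 complete · I5 dispatched to INT
[18] R3←I3 · I6 dispatched to DIV
[19] I5 operands ready · I6 operands ready
[20] I5 complete
[21] R1←I5
[27] I6 complete
[28] R0←I6
[29] I7 dispatched to DIV
[30] I7 operands ready
[38] I7 complete
[39] R5←I7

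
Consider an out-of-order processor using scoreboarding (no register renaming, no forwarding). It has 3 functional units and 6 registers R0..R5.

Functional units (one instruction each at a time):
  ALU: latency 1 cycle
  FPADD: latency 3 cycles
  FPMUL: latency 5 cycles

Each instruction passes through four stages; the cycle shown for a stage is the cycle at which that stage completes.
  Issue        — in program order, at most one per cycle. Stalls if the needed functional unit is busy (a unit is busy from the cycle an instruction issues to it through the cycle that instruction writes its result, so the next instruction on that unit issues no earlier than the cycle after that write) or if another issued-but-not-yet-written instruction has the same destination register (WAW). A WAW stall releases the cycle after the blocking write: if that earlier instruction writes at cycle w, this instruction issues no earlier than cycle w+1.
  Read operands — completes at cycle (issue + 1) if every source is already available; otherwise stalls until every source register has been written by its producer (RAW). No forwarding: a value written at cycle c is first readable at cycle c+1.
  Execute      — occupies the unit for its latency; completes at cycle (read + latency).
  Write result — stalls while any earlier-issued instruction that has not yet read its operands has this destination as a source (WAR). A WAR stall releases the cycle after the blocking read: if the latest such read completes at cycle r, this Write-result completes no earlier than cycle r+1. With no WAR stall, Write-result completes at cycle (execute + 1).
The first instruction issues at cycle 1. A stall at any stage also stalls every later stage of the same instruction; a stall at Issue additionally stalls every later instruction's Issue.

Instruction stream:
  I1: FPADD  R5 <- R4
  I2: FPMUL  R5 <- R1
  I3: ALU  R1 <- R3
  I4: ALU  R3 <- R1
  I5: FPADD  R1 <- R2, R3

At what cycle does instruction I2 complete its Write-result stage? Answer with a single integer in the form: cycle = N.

1) issue 1, read 2, done 5, write 6
2) issue 7, read 8, done 13, write 14  <WAW R5: wait I1 write@6>
3) issue 8, read 9, done 10, write 11
4) issue 12, read 13, done 14, write 15  <struct: ALU busy until I3 writes@11>
5) issue 13, read 16, done 19, write 20  <RAW R3: wait I4 write@15>

cycle = 14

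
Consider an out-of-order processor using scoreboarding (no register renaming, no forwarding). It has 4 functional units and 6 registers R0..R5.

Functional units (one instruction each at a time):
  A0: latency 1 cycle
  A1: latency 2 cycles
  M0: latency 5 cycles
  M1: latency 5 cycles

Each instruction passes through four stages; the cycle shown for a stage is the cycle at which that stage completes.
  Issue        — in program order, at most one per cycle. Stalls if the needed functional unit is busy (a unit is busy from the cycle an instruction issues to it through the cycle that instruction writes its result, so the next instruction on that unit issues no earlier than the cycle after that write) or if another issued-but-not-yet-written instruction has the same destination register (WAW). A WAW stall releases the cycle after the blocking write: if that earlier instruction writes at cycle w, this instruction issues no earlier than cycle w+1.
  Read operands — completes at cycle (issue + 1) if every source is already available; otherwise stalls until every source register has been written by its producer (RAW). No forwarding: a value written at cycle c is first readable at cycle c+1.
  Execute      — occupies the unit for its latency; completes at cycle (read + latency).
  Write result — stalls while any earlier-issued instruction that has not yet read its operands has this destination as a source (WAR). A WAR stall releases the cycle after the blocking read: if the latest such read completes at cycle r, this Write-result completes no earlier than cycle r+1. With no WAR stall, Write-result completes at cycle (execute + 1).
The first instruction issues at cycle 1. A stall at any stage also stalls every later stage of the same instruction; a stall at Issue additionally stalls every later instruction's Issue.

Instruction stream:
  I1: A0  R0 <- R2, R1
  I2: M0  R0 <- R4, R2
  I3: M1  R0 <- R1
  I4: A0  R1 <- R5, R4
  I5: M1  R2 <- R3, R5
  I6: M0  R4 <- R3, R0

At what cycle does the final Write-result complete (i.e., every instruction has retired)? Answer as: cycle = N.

cycle = 29

c1: I1 issues→A0
c2: I1 reads
c3: I1 exec-done
c4: I1 writes R0
c5: I2 issues→M0
c6: I2 reads
c11: I2 exec-done
c12: I2 writes R0
c13: I3 issues→M1
c14: I3 reads; I4 issues→A0
c15: I4 reads
c16: I4 exec-done
c17: I4 writes R1
c19: I3 exec-done
c20: I3 writes R0
c21: I5 issues→M1
c22: I5 reads; I6 issues→M0
c23: I6 reads
c27: I5 exec-done
c28: I5 writes R2; I6 exec-done
c29: I6 writes R4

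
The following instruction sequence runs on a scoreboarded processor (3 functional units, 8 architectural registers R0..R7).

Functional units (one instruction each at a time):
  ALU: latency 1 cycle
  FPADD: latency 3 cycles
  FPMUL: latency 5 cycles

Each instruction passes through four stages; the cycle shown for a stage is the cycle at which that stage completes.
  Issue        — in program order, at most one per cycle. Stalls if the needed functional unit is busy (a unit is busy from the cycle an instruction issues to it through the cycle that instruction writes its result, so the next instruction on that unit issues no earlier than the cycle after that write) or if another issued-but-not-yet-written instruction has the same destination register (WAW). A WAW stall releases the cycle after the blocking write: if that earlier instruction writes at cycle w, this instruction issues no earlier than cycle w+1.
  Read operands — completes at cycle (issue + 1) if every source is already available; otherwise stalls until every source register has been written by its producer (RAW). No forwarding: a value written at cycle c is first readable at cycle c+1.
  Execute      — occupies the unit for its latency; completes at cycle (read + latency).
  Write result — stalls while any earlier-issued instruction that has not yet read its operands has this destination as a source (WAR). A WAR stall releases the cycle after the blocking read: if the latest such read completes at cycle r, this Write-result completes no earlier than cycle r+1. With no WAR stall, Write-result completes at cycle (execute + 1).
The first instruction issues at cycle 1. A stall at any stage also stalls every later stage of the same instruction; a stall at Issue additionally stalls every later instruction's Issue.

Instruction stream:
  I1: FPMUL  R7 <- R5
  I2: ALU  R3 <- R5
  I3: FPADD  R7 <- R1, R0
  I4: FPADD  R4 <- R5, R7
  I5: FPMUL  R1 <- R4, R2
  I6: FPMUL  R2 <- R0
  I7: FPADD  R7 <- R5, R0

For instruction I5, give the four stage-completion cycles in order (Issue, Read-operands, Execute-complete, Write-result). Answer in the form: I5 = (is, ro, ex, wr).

[I1] 1/2/7/8
[I2] 2/3/4/5
[I3] 9/10/13/14  (WAW R7: wait I1 write@8)
[I4] 15/16/19/20  (struct: FPADD busy until I3 writes@14)
[I5] 16/21/26/27  (RAW R4: wait I4 write@20)
[I6] 28/29/34/35  (struct: FPMUL busy until I5 writes@27)
[I7] 29/30/33/34

I5 = (16, 21, 26, 27)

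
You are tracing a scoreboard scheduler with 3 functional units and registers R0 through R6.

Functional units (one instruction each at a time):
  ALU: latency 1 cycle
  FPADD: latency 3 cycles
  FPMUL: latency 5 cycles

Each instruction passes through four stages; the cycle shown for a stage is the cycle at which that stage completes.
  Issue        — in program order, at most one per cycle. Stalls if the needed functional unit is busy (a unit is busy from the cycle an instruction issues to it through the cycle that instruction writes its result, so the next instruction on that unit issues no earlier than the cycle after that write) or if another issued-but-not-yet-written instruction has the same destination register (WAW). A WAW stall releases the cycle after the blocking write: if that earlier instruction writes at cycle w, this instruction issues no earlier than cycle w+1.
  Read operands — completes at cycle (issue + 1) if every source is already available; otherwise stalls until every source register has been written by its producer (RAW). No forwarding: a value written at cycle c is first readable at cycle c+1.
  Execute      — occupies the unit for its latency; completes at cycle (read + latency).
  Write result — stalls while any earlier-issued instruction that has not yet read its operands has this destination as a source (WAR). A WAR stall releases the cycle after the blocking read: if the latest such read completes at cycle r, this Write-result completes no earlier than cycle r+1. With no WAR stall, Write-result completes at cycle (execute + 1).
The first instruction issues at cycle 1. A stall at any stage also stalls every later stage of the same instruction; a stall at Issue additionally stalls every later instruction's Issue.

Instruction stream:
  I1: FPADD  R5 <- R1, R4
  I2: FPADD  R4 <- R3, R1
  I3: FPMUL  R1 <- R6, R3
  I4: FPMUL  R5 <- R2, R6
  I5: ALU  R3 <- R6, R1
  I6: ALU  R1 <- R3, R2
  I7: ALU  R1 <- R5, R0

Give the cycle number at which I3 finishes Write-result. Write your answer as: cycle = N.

cycle = 15

cycle 1: I1→FPADD
cycle 2: I1 RO
cycle 5: I1 EX
cycle 6: I1 WR R5
cycle 7: I2→FPADD
cycle 8: I2 RO, I3→FPMUL
cycle 9: I3 RO
cycle 11: I2 EX
cycle 12: I2 WR R4
cycle 14: I3 EX
cycle 15: I3 WR R1
cycle 16: I4→FPMUL
cycle 17: I4 RO, I5→ALU
cycle 18: I5 RO
cycle 19: I5 EX
cycle 20: I5 WR R3
cycle 21: I6→ALU
cycle 22: I4 EX, I6 RO
cycle 23: I4 WR R5, I6 EX
cycle 24: I6 WR R1
cycle 25: I7→ALU
cycle 26: I7 RO
cycle 27: I7 EX
cycle 28: I7 WR R1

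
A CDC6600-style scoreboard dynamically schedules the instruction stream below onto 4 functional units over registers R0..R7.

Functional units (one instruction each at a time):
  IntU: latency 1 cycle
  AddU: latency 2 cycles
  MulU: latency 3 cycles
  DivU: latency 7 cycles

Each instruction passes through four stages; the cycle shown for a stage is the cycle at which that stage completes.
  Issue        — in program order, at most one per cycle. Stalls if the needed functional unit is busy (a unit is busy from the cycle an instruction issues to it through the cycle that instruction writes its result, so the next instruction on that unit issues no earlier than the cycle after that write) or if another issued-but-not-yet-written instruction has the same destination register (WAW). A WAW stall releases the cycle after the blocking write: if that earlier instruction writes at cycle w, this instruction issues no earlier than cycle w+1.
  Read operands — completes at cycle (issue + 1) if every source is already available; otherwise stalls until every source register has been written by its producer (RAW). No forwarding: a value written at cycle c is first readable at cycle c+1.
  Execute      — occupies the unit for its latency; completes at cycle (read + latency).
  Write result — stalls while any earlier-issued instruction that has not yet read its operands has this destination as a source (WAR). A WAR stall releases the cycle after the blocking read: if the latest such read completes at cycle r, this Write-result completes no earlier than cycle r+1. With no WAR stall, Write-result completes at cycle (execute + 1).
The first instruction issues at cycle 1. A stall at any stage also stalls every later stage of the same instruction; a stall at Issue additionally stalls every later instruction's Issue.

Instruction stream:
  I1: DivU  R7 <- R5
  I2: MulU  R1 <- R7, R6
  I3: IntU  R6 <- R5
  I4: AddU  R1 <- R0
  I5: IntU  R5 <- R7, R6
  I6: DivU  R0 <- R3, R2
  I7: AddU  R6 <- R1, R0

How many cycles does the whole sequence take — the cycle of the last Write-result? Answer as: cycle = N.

cycle = 31

  I1 | 1 | 2 | 9 | 10
  I2 | 2 | 11 | 14 | 15   RAW R7: wait I1 write@10
  I3 | 3 | 4 | 5 | 12   WAR R6: wait I2 read@11
  I4 | 16 | 17 | 19 | 20   WAW R1: wait I2 write@15
  I5 | 17 | 18 | 19 | 20
  I6 | 18 | 19 | 26 | 27
  I7 | 21 | 28 | 30 | 31   struct: AddU busy until I4 writes@20 · RAW R0: wait I6 write@27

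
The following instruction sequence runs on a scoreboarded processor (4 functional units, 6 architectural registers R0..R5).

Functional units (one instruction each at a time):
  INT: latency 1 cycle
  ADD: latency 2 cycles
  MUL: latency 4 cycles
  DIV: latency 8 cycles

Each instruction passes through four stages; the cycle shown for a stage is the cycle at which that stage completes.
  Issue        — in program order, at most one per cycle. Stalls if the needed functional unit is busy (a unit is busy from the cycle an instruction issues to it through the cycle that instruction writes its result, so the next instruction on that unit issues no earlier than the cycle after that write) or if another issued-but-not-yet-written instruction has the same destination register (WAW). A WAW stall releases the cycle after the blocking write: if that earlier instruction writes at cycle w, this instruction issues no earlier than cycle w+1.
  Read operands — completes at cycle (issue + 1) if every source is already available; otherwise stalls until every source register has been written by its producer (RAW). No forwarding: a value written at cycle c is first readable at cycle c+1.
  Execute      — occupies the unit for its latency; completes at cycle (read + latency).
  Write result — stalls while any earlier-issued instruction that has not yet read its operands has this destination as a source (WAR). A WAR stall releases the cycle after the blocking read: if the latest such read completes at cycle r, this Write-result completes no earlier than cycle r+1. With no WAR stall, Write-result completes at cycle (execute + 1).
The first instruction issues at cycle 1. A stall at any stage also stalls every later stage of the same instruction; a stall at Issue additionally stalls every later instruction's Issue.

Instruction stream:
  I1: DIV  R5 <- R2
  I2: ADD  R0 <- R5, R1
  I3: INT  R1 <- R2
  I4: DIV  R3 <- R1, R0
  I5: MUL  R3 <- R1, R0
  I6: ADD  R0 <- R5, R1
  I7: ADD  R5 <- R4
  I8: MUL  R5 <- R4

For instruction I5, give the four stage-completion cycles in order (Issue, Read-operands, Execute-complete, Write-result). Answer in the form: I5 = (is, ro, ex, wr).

I5 = (26, 27, 31, 32)

I1: IS=1 RO=2 EX=10 WR=11
I2: IS=2 RO=12 EX=14 WR=15  [RAW R5: wait I1 write@11]
I3: IS=3 RO=4 EX=5 WR=13  [WAR R1: wait I2 read@12]
I4: IS=12 RO=16 EX=24 WR=25  [struct: DIV busy until I1 writes@11; RAW R0: wait I2 write@15]
I5: IS=26 RO=27 EX=31 WR=32  [WAW R3: wait I4 write@25]
I6: IS=27 RO=28 EX=30 WR=31
I7: IS=32 RO=33 EX=35 WR=36  [struct: ADD busy until I6 writes@31]
I8: IS=37 RO=38 EX=42 WR=43  [WAW R5: wait I7 write@36]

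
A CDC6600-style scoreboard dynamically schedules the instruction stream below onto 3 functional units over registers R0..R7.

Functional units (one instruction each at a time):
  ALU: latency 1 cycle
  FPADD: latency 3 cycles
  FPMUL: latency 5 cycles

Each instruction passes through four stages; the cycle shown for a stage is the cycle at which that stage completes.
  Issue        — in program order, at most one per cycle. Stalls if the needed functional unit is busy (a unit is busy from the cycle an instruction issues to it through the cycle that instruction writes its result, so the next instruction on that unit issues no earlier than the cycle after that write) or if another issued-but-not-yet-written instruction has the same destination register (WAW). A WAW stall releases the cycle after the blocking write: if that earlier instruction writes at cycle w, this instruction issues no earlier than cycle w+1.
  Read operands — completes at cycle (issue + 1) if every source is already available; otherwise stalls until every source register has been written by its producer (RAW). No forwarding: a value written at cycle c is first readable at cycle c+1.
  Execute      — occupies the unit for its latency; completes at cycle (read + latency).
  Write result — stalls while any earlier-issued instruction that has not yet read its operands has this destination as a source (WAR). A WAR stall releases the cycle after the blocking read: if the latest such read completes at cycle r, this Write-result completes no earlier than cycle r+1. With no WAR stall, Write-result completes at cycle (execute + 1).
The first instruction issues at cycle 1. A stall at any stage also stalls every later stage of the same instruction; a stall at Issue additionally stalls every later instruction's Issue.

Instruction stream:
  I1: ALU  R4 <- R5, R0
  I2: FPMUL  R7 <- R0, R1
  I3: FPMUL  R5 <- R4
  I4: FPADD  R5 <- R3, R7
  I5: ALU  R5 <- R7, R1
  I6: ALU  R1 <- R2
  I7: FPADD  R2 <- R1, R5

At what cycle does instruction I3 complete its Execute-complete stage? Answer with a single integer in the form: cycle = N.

[1] I1 dispatched to ALU
[2] I1 operands ready, I2 dispatched to FPMUL
[3] I1 complete, I2 operands ready
[4] R4←I1
[8] I2 complete
[9] R7←I2
[10] I3 dispatched to FPMUL
[11] I3 operands ready
[16] I3 complete
[17] R5←I3
[18] I4 dispatched to FPADD
[19] I4 operands ready
[22] I4 complete
[23] R5←I4
[24] I5 dispatched to ALU
[25] I5 operands ready
[26] I5 complete
[27] R5←I5
[28] I6 dispatched to ALU
[29] I6 operands ready, I7 dispatched to FPADD
[30] I6 complete
[31] R1←I6
[32] I7 operands ready
[35] I7 complete
[36] R2←I7

cycle = 16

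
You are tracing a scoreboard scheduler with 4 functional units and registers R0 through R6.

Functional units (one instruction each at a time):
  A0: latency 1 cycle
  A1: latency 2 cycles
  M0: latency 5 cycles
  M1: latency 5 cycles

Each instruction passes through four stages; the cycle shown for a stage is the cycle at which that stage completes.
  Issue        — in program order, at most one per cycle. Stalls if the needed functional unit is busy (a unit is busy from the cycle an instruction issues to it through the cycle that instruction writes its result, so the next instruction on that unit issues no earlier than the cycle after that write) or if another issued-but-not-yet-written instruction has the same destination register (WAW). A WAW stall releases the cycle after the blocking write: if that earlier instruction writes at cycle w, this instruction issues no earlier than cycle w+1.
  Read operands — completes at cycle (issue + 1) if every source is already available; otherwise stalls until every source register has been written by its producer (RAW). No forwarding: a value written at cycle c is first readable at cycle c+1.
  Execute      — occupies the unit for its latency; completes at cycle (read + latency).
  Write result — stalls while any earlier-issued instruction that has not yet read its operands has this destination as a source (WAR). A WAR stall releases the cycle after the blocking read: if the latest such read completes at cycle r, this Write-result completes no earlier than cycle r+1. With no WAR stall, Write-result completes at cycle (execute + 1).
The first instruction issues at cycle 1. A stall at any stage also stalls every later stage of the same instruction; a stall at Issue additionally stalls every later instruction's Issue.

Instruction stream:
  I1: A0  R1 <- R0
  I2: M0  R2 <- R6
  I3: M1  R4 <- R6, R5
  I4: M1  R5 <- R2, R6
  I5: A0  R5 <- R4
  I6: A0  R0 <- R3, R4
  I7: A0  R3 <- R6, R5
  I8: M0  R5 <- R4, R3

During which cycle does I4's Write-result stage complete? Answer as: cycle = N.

I1  is:1  ro:2  ex:3  wr:4
I2  is:2  ro:3  ex:8  wr:9
I3  is:3  ro:4  ex:9  wr:10
I4  is:11  ro:12  ex:17  wr:18  — struct: M1 busy until I3 writes@10
I5  is:19  ro:20  ex:21  wr:22  — WAW R5: wait I4 write@18
I6  is:23  ro:24  ex:25  wr:26  — struct: A0 busy until I5 writes@22
I7  is:27  ro:28  ex:29  wr:30  — struct: A0 busy until I6 writes@26
I8  is:28  ro:31  ex:36  wr:37  — RAW R3: wait I7 write@30

cycle = 18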